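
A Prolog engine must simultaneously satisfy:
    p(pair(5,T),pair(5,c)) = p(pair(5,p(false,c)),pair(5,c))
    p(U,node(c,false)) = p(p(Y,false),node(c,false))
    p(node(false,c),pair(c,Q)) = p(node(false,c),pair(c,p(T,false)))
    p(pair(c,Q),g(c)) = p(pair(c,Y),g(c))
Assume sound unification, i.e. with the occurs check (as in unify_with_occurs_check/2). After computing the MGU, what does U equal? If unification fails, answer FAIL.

Decompose p/2: pair(5,T) = pair(5,p(false,c)),  pair(5,c) = pair(5,c).
Decompose pair/2: 5 = 5,  T = p(false,c).
Delete trivial equation 5 = 5.
Bind T := p(false,c); substituting into the one remaining equation that mentions T gives: p(node(false,c),pair(c,Q)) = p(node(false,c),pair(c,p(p(false,c),false))).
Delete trivial equation pair(5,c) = pair(5,c).
Decompose p/2: U = p(Y,false),  node(c,false) = node(c,false).
Bind U := p(Y,false); no other remaining equation mentions U.
Delete trivial equation node(c,false) = node(c,false).
Decompose p/2: node(false,c) = node(false,c),  pair(c,Q) = pair(c,p(p(false,c),false)).
Delete trivial equation node(false,c) = node(false,c).
Decompose pair/2: c = c,  Q = p(p(false,c),false).
Delete trivial equation c = c.
Bind Q := p(p(false,c),false); substituting into the remaining equation gives: p(pair(c,p(p(false,c),false)),g(c)) = p(pair(c,Y),g(c)).
Decompose p/2: pair(c,p(p(false,c),false)) = pair(c,Y),  g(c) = g(c).
Decompose pair/2: c = c,  p(p(false,c),false) = Y.
Delete trivial equation c = c.
Bind Y := p(p(false,c),false); no other remaining equation mentions Y. Substituting into the earlier binding gives U := p(p(p(false,c),false),false).
Delete trivial equation g(c) = g(c).
MGU = { T = p(false,c), U = p(p(p(false,c),false),false), Q = p(p(false,c),false), Y = p(p(false,c),false) }, so U = p(p(p(false,c),false),false).

p(p(p(false,c),false),false)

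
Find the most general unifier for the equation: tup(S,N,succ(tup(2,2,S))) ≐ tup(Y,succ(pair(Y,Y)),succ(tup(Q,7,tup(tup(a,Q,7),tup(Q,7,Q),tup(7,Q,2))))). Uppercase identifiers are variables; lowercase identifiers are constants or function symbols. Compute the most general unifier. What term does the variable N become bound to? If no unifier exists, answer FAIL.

Decompose tup/3: S ≐ Y,  N ≐ succ(pair(Y,Y)),  succ(tup(2,2,S)) ≐ succ(tup(Q,7,tup(tup(a,Q,7),tup(Q,7,Q),tup(7,Q,2)))).
Bind S := Y; substituting into the one remaining equation that mentions S gives: succ(tup(2,2,Y)) ≐ succ(tup(Q,7,tup(tup(a,Q,7),tup(Q,7,Q),tup(7,Q,2)))).
Bind N := succ(pair(Y,Y)); no other remaining equation mentions N.
Decompose succ/1: tup(2,2,Y) ≐ tup(Q,7,tup(tup(a,Q,7),tup(Q,7,Q),tup(7,Q,2))).
Decompose tup/3: 2 ≐ Q,  2 ≐ 7,  Y ≐ tup(tup(a,Q,7),tup(Q,7,Q),tup(7,Q,2)).
Bind Q := 2; substituting into the one remaining equation that mentions Q gives: Y ≐ tup(tup(a,2,7),tup(2,7,2),tup(7,2,2)).
Clash: constants 2 and 7 differ; no unifier exists.

FAIL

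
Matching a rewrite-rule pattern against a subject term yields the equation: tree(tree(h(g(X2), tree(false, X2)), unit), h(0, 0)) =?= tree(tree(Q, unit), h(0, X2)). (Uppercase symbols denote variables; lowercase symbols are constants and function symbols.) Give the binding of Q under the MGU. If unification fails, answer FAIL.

h(g(0), tree(false, 0))

Decompose tree/2: tree(h(g(X2), tree(false, X2)), unit) =?= tree(Q, unit),  h(0, 0) =?= h(0, X2).
Decompose tree/2: h(g(X2), tree(false, X2)) =?= Q,  unit =?= unit.
Bind Q := h(g(X2), tree(false, X2)); no other remaining equation mentions Q.
Delete trivial equation unit =?= unit.
Decompose h/2: 0 =?= 0,  0 =?= X2.
Delete trivial equation 0 =?= 0.
Bind X2 := 0. Substituting into the earlier binding gives Q := h(g(0), tree(false, 0)).
MGU = { Q -> h(g(0), tree(false, 0)), X2 -> 0 }, so Q -> h(g(0), tree(false, 0)).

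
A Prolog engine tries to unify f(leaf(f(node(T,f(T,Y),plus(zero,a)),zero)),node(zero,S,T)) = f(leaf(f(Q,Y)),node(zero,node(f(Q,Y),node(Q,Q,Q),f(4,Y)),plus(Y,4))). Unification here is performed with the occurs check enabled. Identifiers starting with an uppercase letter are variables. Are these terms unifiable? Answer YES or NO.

YES

Decompose f/2: leaf(f(node(T,f(T,Y),plus(zero,a)),zero)) = leaf(f(Q,Y)),  node(zero,S,T) = node(zero,node(f(Q,Y),node(Q,Q,Q),f(4,Y)),plus(Y,4)).
Decompose leaf/1: f(node(T,f(T,Y),plus(zero,a)),zero) = f(Q,Y).
Decompose f/2: node(T,f(T,Y),plus(zero,a)) = Q,  zero = Y.
Bind Q := node(T,f(T,Y),plus(zero,a)); substituting into the one remaining equation that mentions Q gives: node(zero,S,T) = node(zero,node(f(node(T,f(T,Y),plus(zero,a)),Y),node(node(T,f(T,Y),plus(zero,a)),node(T,f(T,Y),plus(zero,a)),node(T,f(T,Y),plus(zero,a))),f(4,Y)),plus(Y,4)).
Bind Y := zero; substituting into the remaining equation gives: node(zero,S,T) = node(zero,node(f(node(T,f(T,zero),plus(zero,a)),zero),node(node(T,f(T,zero),plus(zero,a)),node(T,f(T,zero),plus(zero,a)),node(T,f(T,zero),plus(zero,a))),f(4,zero)),plus(zero,4)). Substituting into the earlier binding gives Q := node(T,f(T,zero),plus(zero,a)).
Decompose node/3: zero = zero,  S = node(f(node(T,f(T,zero),plus(zero,a)),zero),node(node(T,f(T,zero),plus(zero,a)),node(T,f(T,zero),plus(zero,a)),node(T,f(T,zero),plus(zero,a))),f(4,zero)),  T = plus(zero,4).
Delete trivial equation zero = zero.
Bind S := node(f(node(T,f(T,zero),plus(zero,a)),zero),node(node(T,f(T,zero),plus(zero,a)),node(T,f(T,zero),plus(zero,a)),node(T,f(T,zero),plus(zero,a))),f(4,zero)); no other remaining equation mentions S.
Bind T := plus(zero,4). Substituting into the earlier bindings gives Q := node(plus(zero,4),f(plus(zero,4),zero),plus(zero,a)), S := node(f(node(plus(zero,4),f(plus(zero,4),zero),plus(zero,a)),zero),node(node(plus(zero,4),f(plus(zero,4),zero),plus(zero,a)),node(plus(zero,4),f(plus(zero,4),zero),plus(zero,a)),node(plus(zero,4),f(plus(zero,4),zero),plus(zero,a))),f(4,zero)).
No equations remain and no clash or occurs-check failure arose, so a unifier exists.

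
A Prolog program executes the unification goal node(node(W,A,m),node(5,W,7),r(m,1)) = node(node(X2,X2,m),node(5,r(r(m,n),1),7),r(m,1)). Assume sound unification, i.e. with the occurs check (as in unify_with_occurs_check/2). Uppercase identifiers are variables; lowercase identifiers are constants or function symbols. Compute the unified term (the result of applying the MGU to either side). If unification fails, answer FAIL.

node(node(r(r(m,n),1),r(r(m,n),1),m),node(5,r(r(m,n),1),7),r(m,1))

Decompose node/3: node(W,A,m) = node(X2,X2,m),  node(5,W,7) = node(5,r(r(m,n),1),7),  r(m,1) = r(m,1).
Decompose node/3: W = X2,  A = X2,  m = m.
Bind W := X2; substituting into the one remaining equation that mentions W gives: node(5,X2,7) = node(5,r(r(m,n),1),7).
Bind A := X2; no other remaining equation mentions A.
Delete trivial equation m = m.
Decompose node/3: 5 = 5,  X2 = r(r(m,n),1),  7 = 7.
Delete trivial equation 5 = 5.
Bind X2 := r(r(m,n),1); no other remaining equation mentions X2. Substituting into the earlier bindings gives W := r(r(m,n),1), A := r(r(m,n),1).
Delete trivial equation 7 = 7.
Delete trivial equation r(m,1) = r(m,1).
Applying the MGU to either side gives node(node(r(r(m,n),1),r(r(m,n),1),m),node(5,r(r(m,n),1),7),r(m,1)).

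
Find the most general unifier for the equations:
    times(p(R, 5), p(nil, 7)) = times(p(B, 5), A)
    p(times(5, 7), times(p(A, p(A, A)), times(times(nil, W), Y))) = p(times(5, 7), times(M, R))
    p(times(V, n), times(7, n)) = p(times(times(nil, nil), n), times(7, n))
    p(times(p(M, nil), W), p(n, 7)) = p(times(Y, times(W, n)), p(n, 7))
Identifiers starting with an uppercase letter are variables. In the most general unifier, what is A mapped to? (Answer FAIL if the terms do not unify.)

FAIL

Decompose times/2: p(R, 5) = p(B, 5),  p(nil, 7) = A.
Decompose p/2: R = B,  5 = 5.
Bind R := B; substituting into the one remaining equation that mentions R gives: p(times(5, 7), times(p(A, p(A, A)), times(times(nil, W), Y))) = p(times(5, 7), times(M, B)).
Delete trivial equation 5 = 5.
Bind A := p(nil, 7); substituting into the one remaining equation that mentions A gives: p(times(5, 7), times(p(p(nil, 7), p(p(nil, 7), p(nil, 7))), times(times(nil, W), Y))) = p(times(5, 7), times(M, B)).
Decompose p/2: times(5, 7) = times(5, 7),  times(p(p(nil, 7), p(p(nil, 7), p(nil, 7))), times(times(nil, W), Y)) = times(M, B).
Delete trivial equation times(5, 7) = times(5, 7).
Decompose times/2: p(p(nil, 7), p(p(nil, 7), p(nil, 7))) = M,  times(times(nil, W), Y) = B.
Bind M := p(p(nil, 7), p(p(nil, 7), p(nil, 7))); substituting into the one remaining equation that mentions M gives: p(times(p(p(p(nil, 7), p(p(nil, 7), p(nil, 7))), nil), W), p(n, 7)) = p(times(Y, times(W, n)), p(n, 7)).
Bind B := times(times(nil, W), Y); no other remaining equation mentions B. Substituting into the earlier binding gives R := times(times(nil, W), Y).
Decompose p/2: times(V, n) = times(times(nil, nil), n),  times(7, n) = times(7, n).
Decompose times/2: V = times(nil, nil),  n = n.
Bind V := times(nil, nil); no other remaining equation mentions V.
Delete trivial equation n = n.
Delete trivial equation times(7, n) = times(7, n).
Decompose p/2: times(p(p(p(nil, 7), p(p(nil, 7), p(nil, 7))), nil), W) = times(Y, times(W, n)),  p(n, 7) = p(n, 7).
Decompose times/2: p(p(p(nil, 7), p(p(nil, 7), p(nil, 7))), nil) = Y,  W = times(W, n).
Bind Y := p(p(p(nil, 7), p(p(nil, 7), p(nil, 7))), nil); no other remaining equation mentions Y. Substituting into the earlier bindings gives R := times(times(nil, W), p(p(p(nil, 7), p(p(nil, 7), p(nil, 7))), nil)), B := times(times(nil, W), p(p(p(nil, 7), p(p(nil, 7), p(nil, 7))), nil)).
Occurs check fails: W occurs in times(W, n); the equation W = times(W, n) has no finite solution.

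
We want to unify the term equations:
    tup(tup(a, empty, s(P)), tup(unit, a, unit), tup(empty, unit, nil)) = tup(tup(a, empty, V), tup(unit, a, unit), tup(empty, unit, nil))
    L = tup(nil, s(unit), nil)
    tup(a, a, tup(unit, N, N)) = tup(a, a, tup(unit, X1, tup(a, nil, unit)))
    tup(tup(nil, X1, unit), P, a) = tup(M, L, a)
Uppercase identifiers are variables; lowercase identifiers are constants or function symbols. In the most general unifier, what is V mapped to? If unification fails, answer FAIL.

Decompose tup/3: tup(a, empty, s(P)) = tup(a, empty, V),  tup(unit, a, unit) = tup(unit, a, unit),  tup(empty, unit, nil) = tup(empty, unit, nil).
Decompose tup/3: a = a,  empty = empty,  s(P) = V.
Delete trivial equation a = a.
Delete trivial equation empty = empty.
Bind V := s(P); no other remaining equation mentions V.
Delete trivial equation tup(unit, a, unit) = tup(unit, a, unit).
Delete trivial equation tup(empty, unit, nil) = tup(empty, unit, nil).
Bind L := tup(nil, s(unit), nil); substituting into the one remaining equation that mentions L gives: tup(tup(nil, X1, unit), P, a) = tup(M, tup(nil, s(unit), nil), a).
Decompose tup/3: a = a,  a = a,  tup(unit, N, N) = tup(unit, X1, tup(a, nil, unit)).
Delete trivial equation a = a.
Delete trivial equation a = a.
Decompose tup/3: unit = unit,  N = X1,  N = tup(a, nil, unit).
Delete trivial equation unit = unit.
Bind N := X1; substituting into the one remaining equation that mentions N gives: X1 = tup(a, nil, unit).
Bind X1 := tup(a, nil, unit); substituting into the remaining equation gives: tup(tup(nil, tup(a, nil, unit), unit), P, a) = tup(M, tup(nil, s(unit), nil), a). Substituting into the earlier binding gives N := tup(a, nil, unit).
Decompose tup/3: tup(nil, tup(a, nil, unit), unit) = M,  P = tup(nil, s(unit), nil),  a = a.
Bind M := tup(nil, tup(a, nil, unit), unit); no other remaining equation mentions M.
Bind P := tup(nil, s(unit), nil); no other remaining equation mentions P. Substituting into the earlier binding gives V := s(tup(nil, s(unit), nil)).
Delete trivial equation a = a.
MGU = { V ↦ s(tup(nil, s(unit), nil)), L ↦ tup(nil, s(unit), nil), N ↦ tup(a, nil, unit), X1 ↦ tup(a, nil, unit), M ↦ tup(nil, tup(a, nil, unit), unit), P ↦ tup(nil, s(unit), nil) }, so V ↦ s(tup(nil, s(unit), nil)).

s(tup(nil, s(unit), nil))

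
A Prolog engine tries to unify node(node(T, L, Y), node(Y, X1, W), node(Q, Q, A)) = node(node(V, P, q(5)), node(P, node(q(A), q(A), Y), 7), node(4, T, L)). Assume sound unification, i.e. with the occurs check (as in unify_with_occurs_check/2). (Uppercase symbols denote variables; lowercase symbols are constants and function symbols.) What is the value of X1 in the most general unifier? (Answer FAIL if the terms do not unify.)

node(q(q(5)), q(q(5)), q(5))

Decompose node/3: node(T, L, Y) = node(V, P, q(5)),  node(Y, X1, W) = node(P, node(q(A), q(A), Y), 7),  node(Q, Q, A) = node(4, T, L).
Decompose node/3: T = V,  L = P,  Y = q(5).
Bind T := V; substituting into the one remaining equation that mentions T gives: node(Q, Q, A) = node(4, V, L).
Bind L := P; substituting into the one remaining equation that mentions L gives: node(Q, Q, A) = node(4, V, P).
Bind Y := q(5); substituting into the one remaining equation that mentions Y gives: node(q(5), X1, W) = node(P, node(q(A), q(A), q(5)), 7).
Decompose node/3: q(5) = P,  X1 = node(q(A), q(A), q(5)),  W = 7.
Bind P := q(5); substituting into the one remaining equation that mentions P gives: node(Q, Q, A) = node(4, V, q(5)). Substituting into the earlier binding gives L := q(5).
Bind X1 := node(q(A), q(A), q(5)); no other remaining equation mentions X1.
Bind W := 7; no other remaining equation mentions W.
Decompose node/3: Q = 4,  Q = V,  A = q(5).
Bind Q := 4; substituting into the one remaining equation that mentions Q gives: 4 = V.
Bind V := 4; no other remaining equation mentions V. Substituting into the earlier binding gives T := 4.
Bind A := q(5). Substituting into the earlier binding gives X1 := node(q(q(5)), q(q(5)), q(5)).
MGU = { T ↦ 4, L ↦ q(5), Y ↦ q(5), P ↦ q(5), X1 ↦ node(q(q(5)), q(q(5)), q(5)), W ↦ 7, Q ↦ 4, V ↦ 4, A ↦ q(5) }, so X1 ↦ node(q(q(5)), q(q(5)), q(5)).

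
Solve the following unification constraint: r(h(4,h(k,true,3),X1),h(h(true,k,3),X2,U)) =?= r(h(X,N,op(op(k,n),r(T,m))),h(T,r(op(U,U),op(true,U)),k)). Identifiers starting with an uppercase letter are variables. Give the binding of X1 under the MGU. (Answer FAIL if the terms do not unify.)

op(op(k,n),r(h(true,k,3),m))

Decompose r/2: h(4,h(k,true,3),X1) =?= h(X,N,op(op(k,n),r(T,m))),  h(h(true,k,3),X2,U) =?= h(T,r(op(U,U),op(true,U)),k).
Decompose h/3: 4 =?= X,  h(k,true,3) =?= N,  X1 =?= op(op(k,n),r(T,m)).
Bind X := 4; no other remaining equation mentions X.
Bind N := h(k,true,3); no other remaining equation mentions N.
Bind X1 := op(op(k,n),r(T,m)); no other remaining equation mentions X1.
Decompose h/3: h(true,k,3) =?= T,  X2 =?= r(op(U,U),op(true,U)),  U =?= k.
Bind T := h(true,k,3); no other remaining equation mentions T. Substituting into the earlier binding gives X1 := op(op(k,n),r(h(true,k,3),m)).
Bind X2 := r(op(U,U),op(true,U)); no other remaining equation mentions X2.
Bind U := k. Substituting into the earlier binding gives X2 := r(op(k,k),op(true,k)).
MGU = { X -> 4, N -> h(k,true,3), X1 -> op(op(k,n),r(h(true,k,3),m)), T -> h(true,k,3), X2 -> r(op(k,k),op(true,k)), U -> k }, so X1 -> op(op(k,n),r(h(true,k,3),m)).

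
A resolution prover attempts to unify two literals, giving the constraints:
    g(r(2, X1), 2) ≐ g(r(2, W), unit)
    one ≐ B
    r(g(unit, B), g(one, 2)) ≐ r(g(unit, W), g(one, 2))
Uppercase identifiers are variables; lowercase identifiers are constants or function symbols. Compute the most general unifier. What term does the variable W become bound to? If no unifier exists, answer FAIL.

Decompose g/2: r(2, X1) ≐ r(2, W),  2 ≐ unit.
Decompose r/2: 2 ≐ 2,  X1 ≐ W.
Delete trivial equation 2 ≐ 2.
Bind X1 := W; no other remaining equation mentions X1.
Clash: constants 2 and unit differ; no unifier exists.

FAIL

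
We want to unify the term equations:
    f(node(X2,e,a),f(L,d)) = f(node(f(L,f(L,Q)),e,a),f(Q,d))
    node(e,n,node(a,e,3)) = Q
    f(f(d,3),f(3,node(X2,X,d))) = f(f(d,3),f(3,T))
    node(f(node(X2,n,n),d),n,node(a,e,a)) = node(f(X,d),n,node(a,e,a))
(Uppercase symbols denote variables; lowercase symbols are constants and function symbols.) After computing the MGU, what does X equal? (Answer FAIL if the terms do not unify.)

Decompose f/2: node(X2,e,a) = node(f(L,f(L,Q)),e,a),  f(L,d) = f(Q,d).
Decompose node/3: X2 = f(L,f(L,Q)),  e = e,  a = a.
Bind X2 := f(L,f(L,Q)); substituting into the 2 remaining equations that mention X2 gives: f(f(d,3),f(3,node(f(L,f(L,Q)),X,d))) = f(f(d,3),f(3,T)),  node(f(node(f(L,f(L,Q)),n,n),d),n,node(a,e,a)) = node(f(X,d),n,node(a,e,a)).
Delete trivial equation e = e.
Delete trivial equation a = a.
Decompose f/2: L = Q,  d = d.
Bind L := Q; substituting into the 2 remaining equations that mention L gives: f(f(d,3),f(3,node(f(Q,f(Q,Q)),X,d))) = f(f(d,3),f(3,T)),  node(f(node(f(Q,f(Q,Q)),n,n),d),n,node(a,e,a)) = node(f(X,d),n,node(a,e,a)). Substituting into the earlier binding gives X2 := f(Q,f(Q,Q)).
Delete trivial equation d = d.
Bind Q := node(e,n,node(a,e,3)); substituting into the remaining equations gives: f(f(d,3),f(3,node(f(node(e,n,node(a,e,3)),f(node(e,n,node(a,e,3)),node(e,n,node(a,e,3)))),X,d))) = f(f(d,3),f(3,T)),  node(f(node(f(node(e,n,node(a,e,3)),f(node(e,n,node(a,e,3)),node(e,n,node(a,e,3)))),n,n),d),n,node(a,e,a)) = node(f(X,d),n,node(a,e,a)). Substituting into the earlier bindings gives X2 := f(node(e,n,node(a,e,3)),f(node(e,n,node(a,e,3)),node(e,n,node(a,e,3)))), L := node(e,n,node(a,e,3)).
Decompose f/2: f(d,3) = f(d,3),  f(3,node(f(node(e,n,node(a,e,3)),f(node(e,n,node(a,e,3)),node(e,n,node(a,e,3)))),X,d)) = f(3,T).
Delete trivial equation f(d,3) = f(d,3).
Decompose f/2: 3 = 3,  node(f(node(e,n,node(a,e,3)),f(node(e,n,node(a,e,3)),node(e,n,node(a,e,3)))),X,d) = T.
Delete trivial equation 3 = 3.
Bind T := node(f(node(e,n,node(a,e,3)),f(node(e,n,node(a,e,3)),node(e,n,node(a,e,3)))),X,d); no other remaining equation mentions T.
Decompose node/3: f(node(f(node(e,n,node(a,e,3)),f(node(e,n,node(a,e,3)),node(e,n,node(a,e,3)))),n,n),d) = f(X,d),  n = n,  node(a,e,a) = node(a,e,a).
Decompose f/2: node(f(node(e,n,node(a,e,3)),f(node(e,n,node(a,e,3)),node(e,n,node(a,e,3)))),n,n) = X,  d = d.
Bind X := node(f(node(e,n,node(a,e,3)),f(node(e,n,node(a,e,3)),node(e,n,node(a,e,3)))),n,n); no other remaining equation mentions X. Substituting into the earlier binding gives T := node(f(node(e,n,node(a,e,3)),f(node(e,n,node(a,e,3)),node(e,n,node(a,e,3)))),node(f(node(e,n,node(a,e,3)),f(node(e,n,node(a,e,3)),node(e,n,node(a,e,3)))),n,n),d).
Delete trivial equation d = d.
Delete trivial equation n = n.
Delete trivial equation node(a,e,a) = node(a,e,a).
MGU = { X2 := f(node(e,n,node(a,e,3)),f(node(e,n,node(a,e,3)),node(e,n,node(a,e,3)))), L := node(e,n,node(a,e,3)), Q := node(e,n,node(a,e,3)), T := node(f(node(e,n,node(a,e,3)),f(node(e,n,node(a,e,3)),node(e,n,node(a,e,3)))),node(f(node(e,n,node(a,e,3)),f(node(e,n,node(a,e,3)),node(e,n,node(a,e,3)))),n,n),d), X := node(f(node(e,n,node(a,e,3)),f(node(e,n,node(a,e,3)),node(e,n,node(a,e,3)))),n,n) }, so X := node(f(node(e,n,node(a,e,3)),f(node(e,n,node(a,e,3)),node(e,n,node(a,e,3)))),n,n).

node(f(node(e,n,node(a,e,3)),f(node(e,n,node(a,e,3)),node(e,n,node(a,e,3)))),n,n)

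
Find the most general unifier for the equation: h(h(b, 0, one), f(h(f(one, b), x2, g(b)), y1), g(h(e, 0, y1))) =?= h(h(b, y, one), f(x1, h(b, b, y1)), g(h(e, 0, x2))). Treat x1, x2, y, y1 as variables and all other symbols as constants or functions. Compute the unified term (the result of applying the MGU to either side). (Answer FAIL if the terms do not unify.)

FAIL

Decompose h/3: h(b, 0, one) =?= h(b, y, one),  f(h(f(one, b), x2, g(b)), y1) =?= f(x1, h(b, b, y1)),  g(h(e, 0, y1)) =?= g(h(e, 0, x2)).
Decompose h/3: b =?= b,  0 =?= y,  one =?= one.
Delete trivial equation b =?= b.
Bind y := 0; no other remaining equation mentions y.
Delete trivial equation one =?= one.
Decompose f/2: h(f(one, b), x2, g(b)) =?= x1,  y1 =?= h(b, b, y1).
Bind x1 := h(f(one, b), x2, g(b)); no other remaining equation mentions x1.
Occurs check fails: y1 occurs in h(b, b, y1); the equation y1 =?= h(b, b, y1) has no finite solution.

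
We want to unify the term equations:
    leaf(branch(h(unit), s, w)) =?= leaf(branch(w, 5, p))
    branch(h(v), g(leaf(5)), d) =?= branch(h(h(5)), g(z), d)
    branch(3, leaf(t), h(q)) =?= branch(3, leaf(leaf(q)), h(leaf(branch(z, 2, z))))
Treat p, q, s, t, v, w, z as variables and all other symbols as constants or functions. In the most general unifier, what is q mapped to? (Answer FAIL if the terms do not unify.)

leaf(branch(leaf(5), 2, leaf(5)))

Decompose leaf/1: branch(h(unit), s, w) =?= branch(w, 5, p).
Decompose branch/3: h(unit) =?= w,  s =?= 5,  w =?= p.
Bind w := h(unit); substituting into the one remaining equation that mentions w gives: h(unit) =?= p.
Bind s := 5; no other remaining equation mentions s.
Bind p := h(unit); no other remaining equation mentions p.
Decompose branch/3: h(v) =?= h(h(5)),  g(leaf(5)) =?= g(z),  d =?= d.
Decompose h/1: v =?= h(5).
Bind v := h(5); no other remaining equation mentions v.
Decompose g/1: leaf(5) =?= z.
Bind z := leaf(5); substituting into the one remaining equation that mentions z gives: branch(3, leaf(t), h(q)) =?= branch(3, leaf(leaf(q)), h(leaf(branch(leaf(5), 2, leaf(5))))).
Delete trivial equation d =?= d.
Decompose branch/3: 3 =?= 3,  leaf(t) =?= leaf(leaf(q)),  h(q) =?= h(leaf(branch(leaf(5), 2, leaf(5)))).
Delete trivial equation 3 =?= 3.
Decompose leaf/1: t =?= leaf(q).
Bind t := leaf(q); no other remaining equation mentions t.
Decompose h/1: q =?= leaf(branch(leaf(5), 2, leaf(5))).
Bind q := leaf(branch(leaf(5), 2, leaf(5))). Substituting into the earlier binding gives t := leaf(leaf(branch(leaf(5), 2, leaf(5)))).
MGU = { w := h(unit), s := 5, p := h(unit), v := h(5), z := leaf(5), t := leaf(leaf(branch(leaf(5), 2, leaf(5)))), q := leaf(branch(leaf(5), 2, leaf(5))) }, so q := leaf(branch(leaf(5), 2, leaf(5))).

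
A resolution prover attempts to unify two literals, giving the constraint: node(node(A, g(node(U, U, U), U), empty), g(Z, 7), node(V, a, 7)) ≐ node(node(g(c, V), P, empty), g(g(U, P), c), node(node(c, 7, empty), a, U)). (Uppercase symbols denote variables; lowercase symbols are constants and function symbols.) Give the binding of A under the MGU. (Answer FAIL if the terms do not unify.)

FAIL

Decompose node/3: node(A, g(node(U, U, U), U), empty) ≐ node(g(c, V), P, empty),  g(Z, 7) ≐ g(g(U, P), c),  node(V, a, 7) ≐ node(node(c, 7, empty), a, U).
Decompose node/3: A ≐ g(c, V),  g(node(U, U, U), U) ≐ P,  empty ≐ empty.
Bind A := g(c, V); no other remaining equation mentions A.
Bind P := g(node(U, U, U), U); substituting into the one remaining equation that mentions P gives: g(Z, 7) ≐ g(g(U, g(node(U, U, U), U)), c).
Delete trivial equation empty ≐ empty.
Decompose g/2: Z ≐ g(U, g(node(U, U, U), U)),  7 ≐ c.
Bind Z := g(U, g(node(U, U, U), U)); no other remaining equation mentions Z.
Clash: constants 7 and c differ; no unifier exists.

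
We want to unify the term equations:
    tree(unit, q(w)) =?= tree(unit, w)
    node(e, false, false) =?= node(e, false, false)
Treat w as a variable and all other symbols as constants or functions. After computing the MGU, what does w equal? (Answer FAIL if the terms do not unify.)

FAIL

Decompose tree/2: unit =?= unit,  q(w) =?= w.
Delete trivial equation unit =?= unit.
Occurs check fails: w occurs in q(w); the equation w =?= q(w) has no finite solution.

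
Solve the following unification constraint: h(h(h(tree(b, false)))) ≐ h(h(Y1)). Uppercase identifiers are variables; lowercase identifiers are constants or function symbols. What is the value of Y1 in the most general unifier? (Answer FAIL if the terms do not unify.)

h(tree(b, false))

Decompose h/1: h(h(tree(b, false))) ≐ h(Y1).
Decompose h/1: h(tree(b, false)) ≐ Y1.
Bind Y1 := h(tree(b, false)).
MGU = { Y1 ↦ h(tree(b, false)) }, so Y1 ↦ h(tree(b, false)).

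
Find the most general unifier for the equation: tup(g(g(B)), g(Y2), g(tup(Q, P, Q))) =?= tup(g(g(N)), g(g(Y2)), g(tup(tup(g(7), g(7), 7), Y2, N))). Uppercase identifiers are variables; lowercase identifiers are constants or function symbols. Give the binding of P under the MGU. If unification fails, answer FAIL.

Decompose tup/3: g(g(B)) =?= g(g(N)),  g(Y2) =?= g(g(Y2)),  g(tup(Q, P, Q)) =?= g(tup(tup(g(7), g(7), 7), Y2, N)).
Decompose g/1: g(B) =?= g(N).
Decompose g/1: B =?= N.
Bind B := N; no other remaining equation mentions B.
Decompose g/1: Y2 =?= g(Y2).
Occurs check fails: Y2 occurs in g(Y2); the equation Y2 =?= g(Y2) has no finite solution.

FAIL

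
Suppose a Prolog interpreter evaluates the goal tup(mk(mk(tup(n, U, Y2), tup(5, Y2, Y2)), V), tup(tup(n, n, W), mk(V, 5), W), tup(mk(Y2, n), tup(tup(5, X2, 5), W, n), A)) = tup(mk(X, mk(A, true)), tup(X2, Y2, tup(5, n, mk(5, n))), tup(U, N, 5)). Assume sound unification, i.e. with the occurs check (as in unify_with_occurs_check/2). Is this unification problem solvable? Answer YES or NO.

YES

Decompose tup/3: mk(mk(tup(n, U, Y2), tup(5, Y2, Y2)), V) = mk(X, mk(A, true)),  tup(tup(n, n, W), mk(V, 5), W) = tup(X2, Y2, tup(5, n, mk(5, n))),  tup(mk(Y2, n), tup(tup(5, X2, 5), W, n), A) = tup(U, N, 5).
Decompose mk/2: mk(tup(n, U, Y2), tup(5, Y2, Y2)) = X,  V = mk(A, true).
Bind X := mk(tup(n, U, Y2), tup(5, Y2, Y2)); no other remaining equation mentions X.
Bind V := mk(A, true); substituting into the one remaining equation that mentions V gives: tup(tup(n, n, W), mk(mk(A, true), 5), W) = tup(X2, Y2, tup(5, n, mk(5, n))).
Decompose tup/3: tup(n, n, W) = X2,  mk(mk(A, true), 5) = Y2,  W = tup(5, n, mk(5, n)).
Bind X2 := tup(n, n, W); substituting into the one remaining equation that mentions X2 gives: tup(mk(Y2, n), tup(tup(5, tup(n, n, W), 5), W, n), A) = tup(U, N, 5).
Bind Y2 := mk(mk(A, true), 5); substituting into the one remaining equation that mentions Y2 gives: tup(mk(mk(mk(A, true), 5), n), tup(tup(5, tup(n, n, W), 5), W, n), A) = tup(U, N, 5). Substituting into the earlier binding gives X := mk(tup(n, U, mk(mk(A, true), 5)), tup(5, mk(mk(A, true), 5), mk(mk(A, true), 5))).
Bind W := tup(5, n, mk(5, n)); substituting into the remaining equation gives: tup(mk(mk(mk(A, true), 5), n), tup(tup(5, tup(n, n, tup(5, n, mk(5, n))), 5), tup(5, n, mk(5, n)), n), A) = tup(U, N, 5). Substituting into the earlier binding gives X2 := tup(n, n, tup(5, n, mk(5, n))).
Decompose tup/3: mk(mk(mk(A, true), 5), n) = U,  tup(tup(5, tup(n, n, tup(5, n, mk(5, n))), 5), tup(5, n, mk(5, n)), n) = N,  A = 5.
Bind U := mk(mk(mk(A, true), 5), n); no other remaining equation mentions U. Substituting into the earlier binding gives X := mk(tup(n, mk(mk(mk(A, true), 5), n), mk(mk(A, true), 5)), tup(5, mk(mk(A, true), 5), mk(mk(A, true), 5))).
Bind N := tup(tup(5, tup(n, n, tup(5, n, mk(5, n))), 5), tup(5, n, mk(5, n)), n); no other remaining equation mentions N.
Bind A := 5. Substituting into the earlier bindings gives X := mk(tup(n, mk(mk(mk(5, true), 5), n), mk(mk(5, true), 5)), tup(5, mk(mk(5, true), 5), mk(mk(5, true), 5))), V := mk(5, true), Y2 := mk(mk(5, true), 5), U := mk(mk(mk(5, true), 5), n).
No equations remain and no clash or occurs-check failure arose, so a unifier exists.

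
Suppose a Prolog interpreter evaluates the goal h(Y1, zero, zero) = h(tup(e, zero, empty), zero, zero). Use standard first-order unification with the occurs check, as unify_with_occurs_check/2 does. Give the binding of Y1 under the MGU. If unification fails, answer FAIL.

tup(e, zero, empty)

Decompose h/3: Y1 = tup(e, zero, empty),  zero = zero,  zero = zero.
Bind Y1 := tup(e, zero, empty); no other remaining equation mentions Y1.
Delete trivial equation zero = zero.
Delete trivial equation zero = zero.
MGU = { Y1 = tup(e, zero, empty) }, so Y1 = tup(e, zero, empty).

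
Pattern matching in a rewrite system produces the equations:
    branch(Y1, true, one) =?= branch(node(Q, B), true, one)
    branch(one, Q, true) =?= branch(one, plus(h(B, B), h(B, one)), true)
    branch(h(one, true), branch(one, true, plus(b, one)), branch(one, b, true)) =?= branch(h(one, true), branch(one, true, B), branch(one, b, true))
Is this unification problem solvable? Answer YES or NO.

Decompose branch/3: Y1 =?= node(Q, B),  true =?= true,  one =?= one.
Bind Y1 := node(Q, B); no other remaining equation mentions Y1.
Delete trivial equation true =?= true.
Delete trivial equation one =?= one.
Decompose branch/3: one =?= one,  Q =?= plus(h(B, B), h(B, one)),  true =?= true.
Delete trivial equation one =?= one.
Bind Q := plus(h(B, B), h(B, one)); no other remaining equation mentions Q. Substituting into the earlier binding gives Y1 := node(plus(h(B, B), h(B, one)), B).
Delete trivial equation true =?= true.
Decompose branch/3: h(one, true) =?= h(one, true),  branch(one, true, plus(b, one)) =?= branch(one, true, B),  branch(one, b, true) =?= branch(one, b, true).
Delete trivial equation h(one, true) =?= h(one, true).
Decompose branch/3: one =?= one,  true =?= true,  plus(b, one) =?= B.
Delete trivial equation one =?= one.
Delete trivial equation true =?= true.
Bind B := plus(b, one); no other remaining equation mentions B. Substituting into the earlier bindings gives Y1 := node(plus(h(plus(b, one), plus(b, one)), h(plus(b, one), one)), plus(b, one)), Q := plus(h(plus(b, one), plus(b, one)), h(plus(b, one), one)).
Delete trivial equation branch(one, b, true) =?= branch(one, b, true).
No equations remain and no clash or occurs-check failure arose, so a unifier exists.

YES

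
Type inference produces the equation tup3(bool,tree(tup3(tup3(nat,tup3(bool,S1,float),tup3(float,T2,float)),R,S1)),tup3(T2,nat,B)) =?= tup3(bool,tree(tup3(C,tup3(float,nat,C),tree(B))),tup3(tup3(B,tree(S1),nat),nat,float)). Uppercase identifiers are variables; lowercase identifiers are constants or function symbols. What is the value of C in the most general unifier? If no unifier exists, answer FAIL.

Decompose tup3/3: bool =?= bool,  tree(tup3(tup3(nat,tup3(bool,S1,float),tup3(float,T2,float)),R,S1)) =?= tree(tup3(C,tup3(float,nat,C),tree(B))),  tup3(T2,nat,B) =?= tup3(tup3(B,tree(S1),nat),nat,float).
Delete trivial equation bool =?= bool.
Decompose tree/1: tup3(tup3(nat,tup3(bool,S1,float),tup3(float,T2,float)),R,S1) =?= tup3(C,tup3(float,nat,C),tree(B)).
Decompose tup3/3: tup3(nat,tup3(bool,S1,float),tup3(float,T2,float)) =?= C,  R =?= tup3(float,nat,C),  S1 =?= tree(B).
Bind C := tup3(nat,tup3(bool,S1,float),tup3(float,T2,float)); substituting into the one remaining equation that mentions C gives: R =?= tup3(float,nat,tup3(nat,tup3(bool,S1,float),tup3(float,T2,float))).
Bind R := tup3(float,nat,tup3(nat,tup3(bool,S1,float),tup3(float,T2,float))); no other remaining equation mentions R.
Bind S1 := tree(B); substituting into the remaining equation gives: tup3(T2,nat,B) =?= tup3(tup3(B,tree(tree(B)),nat),nat,float). Substituting into the earlier bindings gives C := tup3(nat,tup3(bool,tree(B),float),tup3(float,T2,float)), R := tup3(float,nat,tup3(nat,tup3(bool,tree(B),float),tup3(float,T2,float))).
Decompose tup3/3: T2 =?= tup3(B,tree(tree(B)),nat),  nat =?= nat,  B =?= float.
Bind T2 := tup3(B,tree(tree(B)),nat); no other remaining equation mentions T2. Substituting into the earlier bindings gives C := tup3(nat,tup3(bool,tree(B),float),tup3(float,tup3(B,tree(tree(B)),nat),float)), R := tup3(float,nat,tup3(nat,tup3(bool,tree(B),float),tup3(float,tup3(B,tree(tree(B)),nat),float))).
Delete trivial equation nat =?= nat.
Bind B := float. Substituting into the earlier bindings gives C := tup3(nat,tup3(bool,tree(float),float),tup3(float,tup3(float,tree(tree(float)),nat),float)), R := tup3(float,nat,tup3(nat,tup3(bool,tree(float),float),tup3(float,tup3(float,tree(tree(float)),nat),float))), S1 := tree(float), T2 := tup3(float,tree(tree(float)),nat).
MGU = { C -> tup3(nat,tup3(bool,tree(float),float),tup3(float,tup3(float,tree(tree(float)),nat),float)), R -> tup3(float,nat,tup3(nat,tup3(bool,tree(float),float),tup3(float,tup3(float,tree(tree(float)),nat),float))), S1 -> tree(float), T2 -> tup3(float,tree(tree(float)),nat), B -> float }, so C -> tup3(nat,tup3(bool,tree(float),float),tup3(float,tup3(float,tree(tree(float)),nat),float)).

tup3(nat,tup3(bool,tree(float),float),tup3(float,tup3(float,tree(tree(float)),nat),float))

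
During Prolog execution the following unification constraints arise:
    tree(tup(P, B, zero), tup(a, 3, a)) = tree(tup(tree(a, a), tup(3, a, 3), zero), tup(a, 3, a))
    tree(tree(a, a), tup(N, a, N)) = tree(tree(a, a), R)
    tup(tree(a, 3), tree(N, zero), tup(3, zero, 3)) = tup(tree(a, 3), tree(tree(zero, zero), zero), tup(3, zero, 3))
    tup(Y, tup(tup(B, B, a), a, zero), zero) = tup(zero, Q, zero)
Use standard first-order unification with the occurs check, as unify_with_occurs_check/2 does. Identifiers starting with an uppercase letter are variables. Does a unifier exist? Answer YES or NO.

Decompose tree/2: tup(P, B, zero) = tup(tree(a, a), tup(3, a, 3), zero),  tup(a, 3, a) = tup(a, 3, a).
Decompose tup/3: P = tree(a, a),  B = tup(3, a, 3),  zero = zero.
Bind P := tree(a, a); no other remaining equation mentions P.
Bind B := tup(3, a, 3); substituting into the one remaining equation that mentions B gives: tup(Y, tup(tup(tup(3, a, 3), tup(3, a, 3), a), a, zero), zero) = tup(zero, Q, zero).
Delete trivial equation zero = zero.
Delete trivial equation tup(a, 3, a) = tup(a, 3, a).
Decompose tree/2: tree(a, a) = tree(a, a),  tup(N, a, N) = R.
Delete trivial equation tree(a, a) = tree(a, a).
Bind R := tup(N, a, N); no other remaining equation mentions R.
Decompose tup/3: tree(a, 3) = tree(a, 3),  tree(N, zero) = tree(tree(zero, zero), zero),  tup(3, zero, 3) = tup(3, zero, 3).
Delete trivial equation tree(a, 3) = tree(a, 3).
Decompose tree/2: N = tree(zero, zero),  zero = zero.
Bind N := tree(zero, zero); no other remaining equation mentions N. Substituting into the earlier binding gives R := tup(tree(zero, zero), a, tree(zero, zero)).
Delete trivial equation zero = zero.
Delete trivial equation tup(3, zero, 3) = tup(3, zero, 3).
Decompose tup/3: Y = zero,  tup(tup(tup(3, a, 3), tup(3, a, 3), a), a, zero) = Q,  zero = zero.
Bind Y := zero; no other remaining equation mentions Y.
Bind Q := tup(tup(tup(3, a, 3), tup(3, a, 3), a), a, zero); no other remaining equation mentions Q.
Delete trivial equation zero = zero.
No equations remain and no clash or occurs-check failure arose, so a unifier exists.

YES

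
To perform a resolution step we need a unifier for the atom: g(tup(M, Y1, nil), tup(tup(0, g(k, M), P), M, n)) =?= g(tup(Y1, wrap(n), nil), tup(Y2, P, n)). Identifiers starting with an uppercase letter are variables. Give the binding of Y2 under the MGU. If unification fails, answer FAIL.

tup(0, g(k, wrap(n)), wrap(n))

Decompose g/2: tup(M, Y1, nil) =?= tup(Y1, wrap(n), nil),  tup(tup(0, g(k, M), P), M, n) =?= tup(Y2, P, n).
Decompose tup/3: M =?= Y1,  Y1 =?= wrap(n),  nil =?= nil.
Bind M := Y1; substituting into the one remaining equation that mentions M gives: tup(tup(0, g(k, Y1), P), Y1, n) =?= tup(Y2, P, n).
Bind Y1 := wrap(n); substituting into the one remaining equation that mentions Y1 gives: tup(tup(0, g(k, wrap(n)), P), wrap(n), n) =?= tup(Y2, P, n). Substituting into the earlier binding gives M := wrap(n).
Delete trivial equation nil =?= nil.
Decompose tup/3: tup(0, g(k, wrap(n)), P) =?= Y2,  wrap(n) =?= P,  n =?= n.
Bind Y2 := tup(0, g(k, wrap(n)), P); no other remaining equation mentions Y2.
Bind P := wrap(n); no other remaining equation mentions P. Substituting into the earlier binding gives Y2 := tup(0, g(k, wrap(n)), wrap(n)).
Delete trivial equation n =?= n.
MGU = { M -> wrap(n), Y1 -> wrap(n), Y2 -> tup(0, g(k, wrap(n)), wrap(n)), P -> wrap(n) }, so Y2 -> tup(0, g(k, wrap(n)), wrap(n)).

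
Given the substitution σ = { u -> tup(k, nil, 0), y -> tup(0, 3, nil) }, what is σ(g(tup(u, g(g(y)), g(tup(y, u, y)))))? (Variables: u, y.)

Replace each occurrence of u with tup(k, nil, 0).
Replace each occurrence of y with tup(0, 3, nil).
Result: g(tup(tup(k, nil, 0), g(g(tup(0, 3, nil))), g(tup(tup(0, 3, nil), tup(k, nil, 0), tup(0, 3, nil))))).

g(tup(tup(k, nil, 0), g(g(tup(0, 3, nil))), g(tup(tup(0, 3, nil), tup(k, nil, 0), tup(0, 3, nil)))))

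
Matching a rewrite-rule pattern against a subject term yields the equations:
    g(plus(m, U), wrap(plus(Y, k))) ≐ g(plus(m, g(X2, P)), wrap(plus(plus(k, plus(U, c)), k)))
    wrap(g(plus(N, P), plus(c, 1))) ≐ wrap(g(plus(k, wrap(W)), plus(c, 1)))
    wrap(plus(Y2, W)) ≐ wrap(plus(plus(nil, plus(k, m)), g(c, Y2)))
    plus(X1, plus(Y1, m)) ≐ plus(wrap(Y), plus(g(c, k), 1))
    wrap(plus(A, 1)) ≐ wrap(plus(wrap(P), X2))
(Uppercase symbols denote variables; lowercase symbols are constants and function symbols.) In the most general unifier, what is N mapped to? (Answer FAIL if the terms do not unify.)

FAIL

Decompose g/2: plus(m, U) ≐ plus(m, g(X2, P)),  wrap(plus(Y, k)) ≐ wrap(plus(plus(k, plus(U, c)), k)).
Decompose plus/2: m ≐ m,  U ≐ g(X2, P).
Delete trivial equation m ≐ m.
Bind U := g(X2, P); substituting into the one remaining equation that mentions U gives: wrap(plus(Y, k)) ≐ wrap(plus(plus(k, plus(g(X2, P), c)), k)).
Decompose wrap/1: plus(Y, k) ≐ plus(plus(k, plus(g(X2, P), c)), k).
Decompose plus/2: Y ≐ plus(k, plus(g(X2, P), c)),  k ≐ k.
Bind Y := plus(k, plus(g(X2, P), c)); substituting into the one remaining equation that mentions Y gives: plus(X1, plus(Y1, m)) ≐ plus(wrap(plus(k, plus(g(X2, P), c))), plus(g(c, k), 1)).
Delete trivial equation k ≐ k.
Decompose wrap/1: g(plus(N, P), plus(c, 1)) ≐ g(plus(k, wrap(W)), plus(c, 1)).
Decompose g/2: plus(N, P) ≐ plus(k, wrap(W)),  plus(c, 1) ≐ plus(c, 1).
Decompose plus/2: N ≐ k,  P ≐ wrap(W).
Bind N := k; no other remaining equation mentions N.
Bind P := wrap(W); substituting into the 2 remaining equations that mention P gives: plus(X1, plus(Y1, m)) ≐ plus(wrap(plus(k, plus(g(X2, wrap(W)), c))), plus(g(c, k), 1)),  wrap(plus(A, 1)) ≐ wrap(plus(wrap(wrap(W)), X2)). Substituting into the earlier bindings gives U := g(X2, wrap(W)), Y := plus(k, plus(g(X2, wrap(W)), c)).
Delete trivial equation plus(c, 1) ≐ plus(c, 1).
Decompose wrap/1: plus(Y2, W) ≐ plus(plus(nil, plus(k, m)), g(c, Y2)).
Decompose plus/2: Y2 ≐ plus(nil, plus(k, m)),  W ≐ g(c, Y2).
Bind Y2 := plus(nil, plus(k, m)); substituting into the one remaining equation that mentions Y2 gives: W ≐ g(c, plus(nil, plus(k, m))).
Bind W := g(c, plus(nil, plus(k, m))); substituting into the remaining equations gives: plus(X1, plus(Y1, m)) ≐ plus(wrap(plus(k, plus(g(X2, wrap(g(c, plus(nil, plus(k, m))))), c))), plus(g(c, k), 1)),  wrap(plus(A, 1)) ≐ wrap(plus(wrap(wrap(g(c, plus(nil, plus(k, m))))), X2)). Substituting into the earlier bindings gives U := g(X2, wrap(g(c, plus(nil, plus(k, m))))), Y := plus(k, plus(g(X2, wrap(g(c, plus(nil, plus(k, m))))), c)), P := wrap(g(c, plus(nil, plus(k, m)))).
Decompose plus/2: X1 ≐ wrap(plus(k, plus(g(X2, wrap(g(c, plus(nil, plus(k, m))))), c))),  plus(Y1, m) ≐ plus(g(c, k), 1).
Bind X1 := wrap(plus(k, plus(g(X2, wrap(g(c, plus(nil, plus(k, m))))), c))); no other remaining equation mentions X1.
Decompose plus/2: Y1 ≐ g(c, k),  m ≐ 1.
Bind Y1 := g(c, k); no other remaining equation mentions Y1.
Clash: constants m and 1 differ; no unifier exists.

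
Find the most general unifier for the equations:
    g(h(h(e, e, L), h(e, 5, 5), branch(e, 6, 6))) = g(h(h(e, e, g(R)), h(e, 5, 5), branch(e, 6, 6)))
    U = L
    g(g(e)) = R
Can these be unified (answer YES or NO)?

Decompose g/1: h(h(e, e, L), h(e, 5, 5), branch(e, 6, 6)) = h(h(e, e, g(R)), h(e, 5, 5), branch(e, 6, 6)).
Decompose h/3: h(e, e, L) = h(e, e, g(R)),  h(e, 5, 5) = h(e, 5, 5),  branch(e, 6, 6) = branch(e, 6, 6).
Decompose h/3: e = e,  e = e,  L = g(R).
Delete trivial equation e = e.
Delete trivial equation e = e.
Bind L := g(R); substituting into the one remaining equation that mentions L gives: U = g(R).
Delete trivial equation h(e, 5, 5) = h(e, 5, 5).
Delete trivial equation branch(e, 6, 6) = branch(e, 6, 6).
Bind U := g(R); no other remaining equation mentions U.
Bind R := g(g(e)). Substituting into the earlier bindings gives L := g(g(g(e))), U := g(g(g(e))).
No equations remain and no clash or occurs-check failure arose, so a unifier exists.

YES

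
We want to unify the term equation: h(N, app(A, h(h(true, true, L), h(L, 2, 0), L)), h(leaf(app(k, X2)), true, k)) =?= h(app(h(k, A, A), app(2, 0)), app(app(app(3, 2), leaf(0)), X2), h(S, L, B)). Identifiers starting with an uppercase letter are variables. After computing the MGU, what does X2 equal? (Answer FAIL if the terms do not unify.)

h(h(true, true, true), h(true, 2, 0), true)

Decompose h/3: N =?= app(h(k, A, A), app(2, 0)),  app(A, h(h(true, true, L), h(L, 2, 0), L)) =?= app(app(app(3, 2), leaf(0)), X2),  h(leaf(app(k, X2)), true, k) =?= h(S, L, B).
Bind N := app(h(k, A, A), app(2, 0)); no other remaining equation mentions N.
Decompose app/2: A =?= app(app(3, 2), leaf(0)),  h(h(true, true, L), h(L, 2, 0), L) =?= X2.
Bind A := app(app(3, 2), leaf(0)); no other remaining equation mentions A. Substituting into the earlier binding gives N := app(h(k, app(app(3, 2), leaf(0)), app(app(3, 2), leaf(0))), app(2, 0)).
Bind X2 := h(h(true, true, L), h(L, 2, 0), L); substituting into the remaining equation gives: h(leaf(app(k, h(h(true, true, L), h(L, 2, 0), L))), true, k) =?= h(S, L, B).
Decompose h/3: leaf(app(k, h(h(true, true, L), h(L, 2, 0), L))) =?= S,  true =?= L,  k =?= B.
Bind S := leaf(app(k, h(h(true, true, L), h(L, 2, 0), L))); no other remaining equation mentions S.
Bind L := true; no other remaining equation mentions L. Substituting into the earlier bindings gives X2 := h(h(true, true, true), h(true, 2, 0), true), S := leaf(app(k, h(h(true, true, true), h(true, 2, 0), true))).
Bind B := k.
MGU = { N := app(h(k, app(app(3, 2), leaf(0)), app(app(3, 2), leaf(0))), app(2, 0)), A := app(app(3, 2), leaf(0)), X2 := h(h(true, true, true), h(true, 2, 0), true), S := leaf(app(k, h(h(true, true, true), h(true, 2, 0), true))), L := true, B := k }, so X2 := h(h(true, true, true), h(true, 2, 0), true).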